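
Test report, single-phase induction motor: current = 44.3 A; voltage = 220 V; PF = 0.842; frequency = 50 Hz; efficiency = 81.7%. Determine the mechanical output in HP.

8.99 HP

P_in = V·I·cosφ = 220 × 44.3 × 0.842 = 8206 W
P_out = η·P_in = 0.817 × 8206 = 6704 W
= 6704/746 = 8.99 HP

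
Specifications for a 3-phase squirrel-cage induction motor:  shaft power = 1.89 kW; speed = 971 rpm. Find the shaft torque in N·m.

18.6 N·m

ω = 2π × 971/60 = 101.7 rad/s
τ = P/ω = 1890/101.7 = 18.6 N·m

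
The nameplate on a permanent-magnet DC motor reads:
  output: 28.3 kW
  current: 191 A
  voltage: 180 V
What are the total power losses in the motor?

6.08 kW

P_in = V·I = 180×191 = 34380 W
P_out = 28300 W
Losses = P_in − P_out = 34380 − 28300 = 6080 W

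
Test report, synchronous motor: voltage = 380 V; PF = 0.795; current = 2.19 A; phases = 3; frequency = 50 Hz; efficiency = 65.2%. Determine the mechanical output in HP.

1 HP

P_in = √3·V·I·cosφ = 1.732 × 380 × 2.19 × 0.795 = 1146 W
P_out = η·P_in = 0.652 × 1146 = 747 W
= 747/746 = 1 HP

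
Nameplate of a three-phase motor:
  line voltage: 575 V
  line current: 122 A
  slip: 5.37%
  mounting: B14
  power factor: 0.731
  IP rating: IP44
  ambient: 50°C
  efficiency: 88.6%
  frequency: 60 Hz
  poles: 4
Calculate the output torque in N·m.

441 N·m

P_in = √3·V·I·cosφ = 1.732 × 575 × 122 × 0.731 = 88816 W
P_out = η·P_in = 0.886 × 88816 = 78691 W
n_s = 120×60/4 = 1800 rpm; n = 1800×(1−0.0537) = 1703 rpm
ω = 2π×1703/60 = 178.3 rad/s
τ = P_out/ω = 78691/178.3 = 441 N·m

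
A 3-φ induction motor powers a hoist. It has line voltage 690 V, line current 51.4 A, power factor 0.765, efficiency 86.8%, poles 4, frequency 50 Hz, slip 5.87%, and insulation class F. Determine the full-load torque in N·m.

276 N·m

P_in = √3·V·I·cosφ = 1.732 × 690 × 51.4 × 0.765 = 46992 W
P_out = η·P_in = 0.868 × 46992 = 40789 W
n_s = 120×50/4 = 1500 rpm; n = 1500×(1−0.0587) = 1412 rpm
ω = 2π×1412/60 = 147.9 rad/s
τ = P_out/ω = 40789/147.9 = 276 N·m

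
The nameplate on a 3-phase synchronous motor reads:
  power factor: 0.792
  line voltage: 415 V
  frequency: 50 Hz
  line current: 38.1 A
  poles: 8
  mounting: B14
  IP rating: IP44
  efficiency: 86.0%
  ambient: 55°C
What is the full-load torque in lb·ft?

175 lb·ft

P_in = √3·V·I·cosφ = 1.732 × 415 × 38.1 × 0.792 = 21689 W
P_out = η·P_in = 0.86 × 21689 = 18653 W
n = n_s = 120×50/8 = 750 rpm (synchronous)
ω = 2π×750/60 = 78.54 rad/s
τ = P_out/ω = 18653/78.54 = 237.5 N·m
In lb·ft: 237.5/1.356 = 175 lb·ft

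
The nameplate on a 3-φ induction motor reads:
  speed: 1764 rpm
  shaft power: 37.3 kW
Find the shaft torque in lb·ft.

149 lb·ft

ω = 2π × 1764/60 = 184.7 rad/s
τ = P/ω = 37300/184.7 = 201.9 N·m
In lb·ft: 201.9/1.356 = 149 lb·ft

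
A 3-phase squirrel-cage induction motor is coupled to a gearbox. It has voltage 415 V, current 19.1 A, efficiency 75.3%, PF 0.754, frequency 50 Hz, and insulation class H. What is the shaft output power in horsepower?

P_in = √3·V·I·cosφ = 1.732 × 415 × 19.1 × 0.754 = 10351 W
P_out = η·P_in = 0.753 × 10351 = 7794 W
= 7794/746 = 10.4 HP

10.4 HP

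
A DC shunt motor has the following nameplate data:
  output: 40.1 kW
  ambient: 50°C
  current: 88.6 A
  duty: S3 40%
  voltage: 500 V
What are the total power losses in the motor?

4200 W

P_in = V·I = 500×88.6 = 44300 W
P_out = 40100 W
Losses = P_in − P_out = 44300 − 40100 = 4200 W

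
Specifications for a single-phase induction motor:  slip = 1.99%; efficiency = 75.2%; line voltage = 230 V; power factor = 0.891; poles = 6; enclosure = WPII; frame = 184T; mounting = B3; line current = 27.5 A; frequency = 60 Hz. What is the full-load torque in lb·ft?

P_in = V·I·cosφ = 230 × 27.5 × 0.891 = 5636 W
P_out = η·P_in = 0.752 × 5636 = 4238 W
n_s = 120×60/6 = 1200 rpm; n = 1200×(1−0.0199) = 1176 rpm
ω = 2π×1176/60 = 123.2 rad/s
τ = P_out/ω = 4238/123.2 = 34.4 N·m
In lb·ft: 34.4/1.356 = 25.4 lb·ft

25.4 lb·ft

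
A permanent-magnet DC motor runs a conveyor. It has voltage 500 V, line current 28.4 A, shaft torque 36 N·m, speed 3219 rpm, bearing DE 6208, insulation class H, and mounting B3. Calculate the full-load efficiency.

85.5 %

ω = 2π × 3219/60 = 337.1 rad/s; P_out = τω = 36 × 337.1 = 12136 W
P_in = V·I = 500 × 28.4 = 14200 W
η = P_out / P_in = 12136 / 14200 = 0.855 = 85.5%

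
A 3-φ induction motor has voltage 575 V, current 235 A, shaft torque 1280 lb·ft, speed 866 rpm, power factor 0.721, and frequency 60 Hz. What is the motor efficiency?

τ = 1280 lb·ft × 1.356 = 1736 N·m
ω = 2π × 866/60 = 90.69 rad/s; P_out = τω = 1736 × 90.69 = 157438 W
P_in = √3·V_L·I_L·cosφ = 1.732 × 575 × 235 × 0.721 = 168740 W
η = P_out / P_in = 157438 / 168740 = 0.933 = 93.3%

93.3 %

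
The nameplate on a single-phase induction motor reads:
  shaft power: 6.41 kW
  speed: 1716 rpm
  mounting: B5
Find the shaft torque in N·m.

ω = 2π × 1716/60 = 179.7 rad/s
τ = P/ω = 6410/179.7 = 35.7 N·m

35.7 N·m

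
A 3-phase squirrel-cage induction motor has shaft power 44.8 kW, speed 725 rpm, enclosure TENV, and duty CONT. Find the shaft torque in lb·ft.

ω = 2π × 725/60 = 75.92 rad/s
τ = P/ω = 44800/75.92 = 590.1 N·m
In lb·ft: 590.1/1.356 = 435 lb·ft

435 lb·ft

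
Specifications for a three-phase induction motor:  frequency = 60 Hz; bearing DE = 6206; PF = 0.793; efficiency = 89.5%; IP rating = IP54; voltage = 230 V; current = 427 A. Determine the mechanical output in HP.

162 HP

P_in = √3·V·I·cosφ = 1.732 × 230 × 427 × 0.793 = 134889 W
P_out = η·P_in = 0.895 × 134889 = 120726 W
= 120726/746 = 162 HP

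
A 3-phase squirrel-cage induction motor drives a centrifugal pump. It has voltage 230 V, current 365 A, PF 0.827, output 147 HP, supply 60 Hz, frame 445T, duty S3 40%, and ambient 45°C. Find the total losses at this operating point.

10.6 kW

P_in = √3·V·I·cosφ = 1.732×230×365×0.827 = 120247 W
P_out = 147×746 = 109662 W
Losses = P_in − P_out = 120247 − 109662 = 10585 W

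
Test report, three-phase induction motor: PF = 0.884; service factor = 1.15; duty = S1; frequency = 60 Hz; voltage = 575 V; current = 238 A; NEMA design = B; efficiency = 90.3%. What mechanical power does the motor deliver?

189 kW

P_in = √3·V·I·cosφ = 1.732 × 575 × 238 × 0.884 = 209529 W
P_out = η·P_in = 0.903 × 209529 = 189205 W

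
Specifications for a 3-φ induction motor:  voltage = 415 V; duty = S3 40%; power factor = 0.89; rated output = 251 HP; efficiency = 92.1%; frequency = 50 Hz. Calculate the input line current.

P_out = 251 × 746 = 187246 W
P_in = P_out / η = 187246 / 0.921 = 203307 W
I_L = P_in / (√3·V_L·cosφ) = 203307 / (1.732 × 415 × 0.89) = 318 A

318 A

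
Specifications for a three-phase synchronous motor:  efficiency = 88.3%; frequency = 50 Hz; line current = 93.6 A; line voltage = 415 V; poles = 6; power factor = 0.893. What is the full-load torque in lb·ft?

374 lb·ft

P_in = √3·V·I·cosφ = 1.732 × 415 × 93.6 × 0.893 = 60079 W
P_out = η·P_in = 0.883 × 60079 = 53050 W
n = n_s = 120×50/6 = 1000 rpm (synchronous)
ω = 2π×1000/60 = 104.7 rad/s
τ = P_out/ω = 53050/104.7 = 506.7 N·m
In lb·ft: 506.7/1.356 = 374 lb·ft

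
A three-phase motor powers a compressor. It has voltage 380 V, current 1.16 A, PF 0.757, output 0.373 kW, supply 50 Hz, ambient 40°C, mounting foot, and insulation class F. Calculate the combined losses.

P_in = √3·V·I·cosφ = 1.732×380×1.16×0.757 = 578 W
P_out = 373 W
Losses = P_in − P_out = 578 − 373 = 205 W

205 W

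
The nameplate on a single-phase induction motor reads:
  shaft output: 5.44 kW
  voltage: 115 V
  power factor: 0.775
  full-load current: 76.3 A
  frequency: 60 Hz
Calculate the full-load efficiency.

P_out = 5.44 kW = 5440 W
P_in = V·I·cosφ = 115 × 76.3 × 0.775 = 6800 W
η = P_out / P_in = 5440 / 6800 = 0.800 = 80.0%

80.0 %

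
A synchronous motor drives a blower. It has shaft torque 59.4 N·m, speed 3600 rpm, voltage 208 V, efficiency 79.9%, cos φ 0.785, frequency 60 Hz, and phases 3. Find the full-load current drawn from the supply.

ω = 2π×3600/60 = 377 rad/s; P_out = τω = 59.4 × 377 = 22394 W
P_in = P_out / η = 22394 / 0.799 = 28028 W
I_L = P_in / (√3·V_L·cosφ) = 28028 / (1.732 × 208 × 0.785) = 99.1 A

99.1 A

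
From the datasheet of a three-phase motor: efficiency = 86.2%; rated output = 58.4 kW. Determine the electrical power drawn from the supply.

P_out = 58400 W
P_in = P_out/η = 58400/0.862 = 67749 W = 67.7 kW

67.7 kW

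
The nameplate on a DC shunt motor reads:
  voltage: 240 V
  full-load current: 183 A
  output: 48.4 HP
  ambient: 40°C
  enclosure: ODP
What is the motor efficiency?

82.2 %

P_out = 48.4 × 746 = 36106 W
P_in = V·I = 240 × 183 = 43920 W
η = P_out / P_in = 36106 / 43920 = 0.822 = 82.2%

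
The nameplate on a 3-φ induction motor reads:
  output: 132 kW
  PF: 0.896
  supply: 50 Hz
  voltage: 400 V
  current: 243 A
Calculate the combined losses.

18.8 kW

P_in = √3·V·I·cosφ = 1.732×400×243×0.896 = 150842 W
P_out = 132000 W
Losses = P_in − P_out = 150842 − 132000 = 18842 W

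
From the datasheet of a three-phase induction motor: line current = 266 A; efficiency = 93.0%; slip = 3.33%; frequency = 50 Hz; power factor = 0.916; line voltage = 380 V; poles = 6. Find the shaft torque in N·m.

P_in = √3·V·I·cosφ = 1.732 × 380 × 266 × 0.916 = 160365 W
P_out = η·P_in = 0.93 × 160365 = 149139 W
n_s = 120×50/6 = 1000 rpm; n = 1000×(1−0.0333) = 967 rpm
ω = 2π×967/60 = 101.3 rad/s
τ = P_out/ω = 149139/101.3 = 1470 N·m

1470 N·m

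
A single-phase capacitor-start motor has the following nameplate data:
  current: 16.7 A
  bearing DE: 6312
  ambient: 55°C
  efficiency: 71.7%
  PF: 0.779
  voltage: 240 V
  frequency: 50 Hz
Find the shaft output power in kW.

P_in = V·I·cosφ = 240 × 16.7 × 0.779 = 3122 W
P_out = η·P_in = 0.717 × 3122 = 2238 W

2.24 kW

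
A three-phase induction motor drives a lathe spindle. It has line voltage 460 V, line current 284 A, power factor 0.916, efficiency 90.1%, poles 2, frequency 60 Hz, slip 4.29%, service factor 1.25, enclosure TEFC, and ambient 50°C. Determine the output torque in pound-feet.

P_in = √3·V·I·cosφ = 1.732 × 460 × 284 × 0.916 = 207262 W
P_out = η·P_in = 0.901 × 207262 = 186743 W
n_s = 120×60/2 = 3600 rpm; n = 3600×(1−0.0429) = 3446 rpm
ω = 2π×3446/60 = 360.9 rad/s
τ = P_out/ω = 186743/360.9 = 517.4 N·m
In lb·ft: 517.4/1.356 = 382 lb·ft

382 lb·ft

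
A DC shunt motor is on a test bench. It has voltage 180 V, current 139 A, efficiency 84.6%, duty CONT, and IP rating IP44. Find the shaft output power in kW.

21.2 kW

P_in = V·I = 180 × 139 = 25020 W
P_out = η·P_in = 0.846 × 25020 = 21167 W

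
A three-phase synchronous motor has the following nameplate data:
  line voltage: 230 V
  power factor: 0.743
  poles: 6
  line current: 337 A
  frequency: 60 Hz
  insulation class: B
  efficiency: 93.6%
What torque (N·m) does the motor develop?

743 N·m

P_in = √3·V·I·cosφ = 1.732 × 230 × 337 × 0.743 = 99746 W
P_out = η·P_in = 0.936 × 99746 = 93362 W
n = n_s = 120×60/6 = 1200 rpm (synchronous)
ω = 2π×1200/60 = 125.7 rad/s
τ = P_out/ω = 93362/125.7 = 743 N·m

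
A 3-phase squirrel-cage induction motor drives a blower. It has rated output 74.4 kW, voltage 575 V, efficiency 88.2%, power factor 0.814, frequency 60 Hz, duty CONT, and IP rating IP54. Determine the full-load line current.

104 A

P_out = 74.4 kW = 74400 W
P_in = P_out / η = 74400 / 0.882 = 84354 W
I_L = P_in / (√3·V_L·cosφ) = 84354 / (1.732 × 575 × 0.814) = 104 A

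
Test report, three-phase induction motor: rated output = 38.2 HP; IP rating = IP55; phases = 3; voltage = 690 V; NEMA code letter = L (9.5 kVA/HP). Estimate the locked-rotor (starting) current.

S_LR = 9.5 × 38.2 = 362.9 kVA
I_LR = S_LR/(√3·V_L) = 362900/(1.732×690) = 304 A

304 A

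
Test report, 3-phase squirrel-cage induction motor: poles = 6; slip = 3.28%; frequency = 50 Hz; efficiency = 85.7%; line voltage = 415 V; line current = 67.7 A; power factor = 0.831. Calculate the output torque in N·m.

P_in = √3·V·I·cosφ = 1.732 × 415 × 67.7 × 0.831 = 40438 W
P_out = η·P_in = 0.857 × 40438 = 34655 W
n_s = 120×50/6 = 1000 rpm; n = 1000×(1−0.0328) = 967 rpm
ω = 2π×967/60 = 101.3 rad/s
τ = P_out/ω = 34655/101.3 = 342 N·m

342 N·m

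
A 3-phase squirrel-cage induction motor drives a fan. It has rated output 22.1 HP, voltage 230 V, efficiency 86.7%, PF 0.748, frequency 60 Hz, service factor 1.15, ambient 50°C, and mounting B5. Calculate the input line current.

P_out = 22.1 × 746 = 16487 W
P_in = P_out / η = 16487 / 0.867 = 19016 W
I_L = P_in / (√3·V_L·cosφ) = 19016 / (1.732 × 230 × 0.748) = 63.8 A

63.8 A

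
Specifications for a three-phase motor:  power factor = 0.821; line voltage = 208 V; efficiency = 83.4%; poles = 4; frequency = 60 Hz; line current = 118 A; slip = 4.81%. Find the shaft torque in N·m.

P_in = √3·V·I·cosφ = 1.732 × 208 × 118 × 0.821 = 34901 W
P_out = η·P_in = 0.834 × 34901 = 29107 W
n_s = 120×60/4 = 1800 rpm; n = 1800×(1−0.0481) = 1713 rpm
ω = 2π×1713/60 = 179.4 rad/s
τ = P_out/ω = 29107/179.4 = 162 N·m

162 N·m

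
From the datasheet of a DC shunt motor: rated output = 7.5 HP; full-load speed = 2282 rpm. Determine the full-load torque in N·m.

P_out = 7.5 × 746 = 5595 W
ω = 2π × 2282/60 = 239 rad/s
τ = P_out/ω = 5595/239 = 23.4 N·m

23.4 N·m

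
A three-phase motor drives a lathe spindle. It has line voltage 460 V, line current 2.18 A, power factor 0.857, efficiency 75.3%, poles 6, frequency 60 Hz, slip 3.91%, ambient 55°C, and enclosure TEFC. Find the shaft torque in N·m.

9.28 N·m

P_in = √3·V·I·cosφ = 1.732 × 460 × 2.18 × 0.857 = 1488 W
P_out = η·P_in = 0.753 × 1488 = 1120 W
n_s = 120×60/6 = 1200 rpm; n = 1200×(1−0.0391) = 1153 rpm
ω = 2π×1153/60 = 120.7 rad/s
τ = P_out/ω = 1120/120.7 = 9.28 N·m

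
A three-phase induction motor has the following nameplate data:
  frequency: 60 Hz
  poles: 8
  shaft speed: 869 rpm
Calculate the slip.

n_s = 120f/p = 120×60/8 = 900 rpm
s = (n_s − n)/n_s = (900 − 869)/900 = 0.0344

3.4 %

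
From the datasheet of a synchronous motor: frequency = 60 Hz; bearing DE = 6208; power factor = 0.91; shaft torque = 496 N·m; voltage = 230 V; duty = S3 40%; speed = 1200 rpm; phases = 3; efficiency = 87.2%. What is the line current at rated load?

ω = 2π×1200/60 = 125.7 rad/s; P_out = τω = 496 × 125.7 = 62347 W
P_in = P_out / η = 62347 / 0.872 = 71499 W
I_L = P_in / (√3·V_L·cosφ) = 71499 / (1.732 × 230 × 0.91) = 197 A

197 A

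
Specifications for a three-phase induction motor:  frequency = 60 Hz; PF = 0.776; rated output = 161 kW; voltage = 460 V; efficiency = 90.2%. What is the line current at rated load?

P_out = 161 kW = 161000 W
P_in = P_out / η = 161000 / 0.902 = 178492 W
I_L = P_in / (√3·V_L·cosφ) = 178492 / (1.732 × 460 × 0.776) = 289 A

289 A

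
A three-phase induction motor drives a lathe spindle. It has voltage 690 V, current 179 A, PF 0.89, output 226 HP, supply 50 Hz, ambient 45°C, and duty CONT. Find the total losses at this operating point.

21.8 kW

P_in = √3·V·I·cosφ = 1.732×690×179×0.89 = 190388 W
P_out = 226×746 = 168596 W
Losses = P_in − P_out = 190388 − 168596 = 21792 W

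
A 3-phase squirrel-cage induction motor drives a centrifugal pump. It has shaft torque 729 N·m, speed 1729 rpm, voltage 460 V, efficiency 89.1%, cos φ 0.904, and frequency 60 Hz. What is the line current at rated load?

ω = 2π×1729/60 = 181.1 rad/s; P_out = τω = 729 × 181.1 = 132022 W
P_in = P_out / η = 132022 / 0.891 = 148173 W
I_L = P_in / (√3·V_L·cosφ) = 148173 / (1.732 × 460 × 0.904) = 206 A

206 A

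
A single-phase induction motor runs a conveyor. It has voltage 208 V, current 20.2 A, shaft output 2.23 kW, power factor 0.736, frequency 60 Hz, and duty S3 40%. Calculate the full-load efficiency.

P_out = 2.23 kW = 2230 W
P_in = V·I·cosφ = 208 × 20.2 × 0.736 = 3092 W
η = P_out / P_in = 2230 / 3092 = 0.721 = 72.1%

72.1 %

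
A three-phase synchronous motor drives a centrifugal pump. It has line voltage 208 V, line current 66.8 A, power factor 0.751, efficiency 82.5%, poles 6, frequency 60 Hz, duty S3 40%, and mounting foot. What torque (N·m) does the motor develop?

119 N·m

P_in = √3·V·I·cosφ = 1.732 × 208 × 66.8 × 0.751 = 18073 W
P_out = η·P_in = 0.825 × 18073 = 14910 W
n = n_s = 120×60/6 = 1200 rpm (synchronous)
ω = 2π×1200/60 = 125.7 rad/s
τ = P_out/ω = 14910/125.7 = 119 N·m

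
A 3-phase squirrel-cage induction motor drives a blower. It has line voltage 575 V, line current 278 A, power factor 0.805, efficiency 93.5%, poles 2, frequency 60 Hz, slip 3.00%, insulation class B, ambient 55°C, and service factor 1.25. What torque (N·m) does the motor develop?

P_in = √3·V·I·cosφ = 1.732 × 575 × 278 × 0.805 = 222872 W
P_out = η·P_in = 0.935 × 222872 = 208385 W
n_s = 120×60/2 = 3600 rpm; n = 3600×(1−0.03) = 3492 rpm
ω = 2π×3492/60 = 365.7 rad/s
τ = P_out/ω = 208385/365.7 = 570 N·m

570 N·m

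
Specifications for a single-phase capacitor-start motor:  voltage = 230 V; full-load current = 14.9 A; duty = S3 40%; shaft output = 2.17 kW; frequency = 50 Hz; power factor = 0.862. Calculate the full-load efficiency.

P_out = 2.17 kW = 2170 W
P_in = V·I·cosφ = 230 × 14.9 × 0.862 = 2954 W
η = P_out / P_in = 2170 / 2954 = 0.735 = 73.5%

73.5 %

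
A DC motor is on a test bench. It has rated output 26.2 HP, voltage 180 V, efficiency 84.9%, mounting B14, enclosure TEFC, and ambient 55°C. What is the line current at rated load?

P_out = 26.2 × 746 = 19545 W
P_in = P_out / η = 19545 / 0.849 = 23021 W
I = P_in / V = 23021 / 180 = 128 A

128 A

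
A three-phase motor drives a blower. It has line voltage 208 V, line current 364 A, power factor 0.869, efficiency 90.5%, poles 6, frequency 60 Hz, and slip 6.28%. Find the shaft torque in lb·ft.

P_in = √3·V·I·cosφ = 1.732 × 208 × 364 × 0.869 = 113955 W
P_out = η·P_in = 0.905 × 113955 = 103129 W
n_s = 120×60/6 = 1200 rpm; n = 1200×(1−0.0628) = 1125 rpm
ω = 2π×1125/60 = 117.8 rad/s
τ = P_out/ω = 103129/117.8 = 875.5 N·m
In lb·ft: 875.5/1.356 = 646 lb·ft

646 lb·ft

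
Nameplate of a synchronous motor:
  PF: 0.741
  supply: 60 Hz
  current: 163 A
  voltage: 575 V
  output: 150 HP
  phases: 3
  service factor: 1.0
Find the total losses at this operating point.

P_in = √3·V·I·cosφ = 1.732×575×163×0.741 = 120288 W
P_out = 150×746 = 111900 W
Losses = P_in − P_out = 120288 − 111900 = 8388 W

8390 W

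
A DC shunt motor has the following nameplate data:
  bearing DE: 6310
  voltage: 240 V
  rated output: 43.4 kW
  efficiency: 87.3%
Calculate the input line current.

P_out = 43.4 kW = 43400 W
P_in = P_out / η = 43400 / 0.873 = 49714 W
I = P_in / V = 49714 / 240 = 207 A

207 A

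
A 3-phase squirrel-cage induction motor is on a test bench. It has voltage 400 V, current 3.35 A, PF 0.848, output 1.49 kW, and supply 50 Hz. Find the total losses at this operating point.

P_in = √3·V·I·cosφ = 1.732×400×3.35×0.848 = 1968 W
P_out = 1490 W
Losses = P_in − P_out = 1968 − 1490 = 478 W

478 W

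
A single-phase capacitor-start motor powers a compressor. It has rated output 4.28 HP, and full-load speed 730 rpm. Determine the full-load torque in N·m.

41.8 N·m

P_out = 4.28 × 746 = 3193 W
ω = 2π × 730/60 = 76.45 rad/s
τ = P_out/ω = 3193/76.45 = 41.8 N·m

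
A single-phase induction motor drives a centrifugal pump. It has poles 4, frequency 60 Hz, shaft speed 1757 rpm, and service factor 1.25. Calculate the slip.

n_s = 120f/p = 120×60/4 = 1800 rpm
s = (n_s − n)/n_s = (1800 − 1757)/1800 = 0.0239

2.39 %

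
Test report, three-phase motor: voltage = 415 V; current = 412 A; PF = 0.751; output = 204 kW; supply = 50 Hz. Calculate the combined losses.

P_in = √3·V·I·cosφ = 1.732×415×412×0.751 = 222399 W
P_out = 204000 W
Losses = P_in − P_out = 222399 − 204000 = 18399 W

18.4 kW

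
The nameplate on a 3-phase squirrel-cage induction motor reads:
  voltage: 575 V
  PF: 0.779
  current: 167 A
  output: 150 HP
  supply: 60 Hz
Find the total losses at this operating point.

P_in = √3·V·I·cosφ = 1.732×575×167×0.779 = 129560 W
P_out = 150×746 = 111900 W
Losses = P_in − P_out = 129560 − 111900 = 17660 W

17700 W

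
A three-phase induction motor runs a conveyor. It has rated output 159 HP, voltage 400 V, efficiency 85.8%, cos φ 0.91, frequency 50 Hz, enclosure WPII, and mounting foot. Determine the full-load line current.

P_out = 159 × 746 = 118614 W
P_in = P_out / η = 118614 / 0.858 = 138245 W
I_L = P_in / (√3·V_L·cosφ) = 138245 / (1.732 × 400 × 0.91) = 219 A

219 A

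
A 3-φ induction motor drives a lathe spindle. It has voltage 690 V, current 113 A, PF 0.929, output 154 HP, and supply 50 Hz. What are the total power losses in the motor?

10600 W

P_in = √3·V·I·cosφ = 1.732×690×113×0.929 = 125456 W
P_out = 154×746 = 114884 W
Losses = P_in − P_out = 125456 − 114884 = 10572 W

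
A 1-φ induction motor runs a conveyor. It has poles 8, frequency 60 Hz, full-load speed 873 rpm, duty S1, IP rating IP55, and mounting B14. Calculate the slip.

n_s = 120f/p = 120×60/8 = 900 rpm
s = (n_s − n)/n_s = (900 − 873)/900 = 0.0300

3.0 %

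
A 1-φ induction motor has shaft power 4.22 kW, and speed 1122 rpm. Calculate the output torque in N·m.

ω = 2π × 1122/60 = 117.5 rad/s
τ = P/ω = 4220/117.5 = 35.9 N·m

35.9 N·m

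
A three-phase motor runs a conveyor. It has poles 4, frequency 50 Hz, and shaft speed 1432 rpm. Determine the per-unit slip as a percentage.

n_s = 120f/p = 120×50/4 = 1500 rpm
s = (n_s − n)/n_s = (1500 − 1432)/1500 = 0.0453

4.53 %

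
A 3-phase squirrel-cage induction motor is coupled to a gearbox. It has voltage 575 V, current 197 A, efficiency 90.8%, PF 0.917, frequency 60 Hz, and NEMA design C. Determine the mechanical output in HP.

219 HP

P_in = √3·V·I·cosφ = 1.732 × 575 × 197 × 0.917 = 179908 W
P_out = η·P_in = 0.908 × 179908 = 163356 W
= 163356/746 = 219 HP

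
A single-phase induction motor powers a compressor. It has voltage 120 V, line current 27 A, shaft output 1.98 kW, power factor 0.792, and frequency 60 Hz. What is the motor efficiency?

77.2 %

P_out = 1.98 kW = 1980 W
P_in = V·I·cosφ = 120 × 27 × 0.792 = 2566 W
η = P_out / P_in = 1980 / 2566 = 0.772 = 77.2%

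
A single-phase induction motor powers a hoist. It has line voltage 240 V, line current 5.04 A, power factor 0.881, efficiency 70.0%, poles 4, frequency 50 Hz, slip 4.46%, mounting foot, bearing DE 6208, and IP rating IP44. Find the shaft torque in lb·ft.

3.67 lb·ft

P_in = V·I·cosφ = 240 × 5.04 × 0.881 = 1066 W
P_out = η·P_in = 0.7 × 1066 = 746 W
n_s = 120×50/4 = 1500 rpm; n = 1500×(1−0.0446) = 1433 rpm
ω = 2π×1433/60 = 150.1 rad/s
τ = P_out/ω = 746/150.1 = 4.97 N·m
In lb·ft: 4.97/1.356 = 3.67 lb·ft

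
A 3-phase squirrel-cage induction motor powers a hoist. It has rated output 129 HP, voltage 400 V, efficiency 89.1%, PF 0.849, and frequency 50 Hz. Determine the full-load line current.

184 A

P_out = 129 × 746 = 96234 W
P_in = P_out / η = 96234 / 0.891 = 108007 W
I_L = P_in / (√3·V_L·cosφ) = 108007 / (1.732 × 400 × 0.849) = 184 A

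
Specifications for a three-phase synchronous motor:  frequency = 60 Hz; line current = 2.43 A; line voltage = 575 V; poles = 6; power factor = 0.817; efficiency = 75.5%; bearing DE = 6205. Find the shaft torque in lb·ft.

8.76 lb·ft

P_in = √3·V·I·cosφ = 1.732 × 575 × 2.43 × 0.817 = 1977 W
P_out = η·P_in = 0.755 × 1977 = 1493 W
n = n_s = 120×60/6 = 1200 rpm (synchronous)
ω = 2π×1200/60 = 125.7 rad/s
τ = P_out/ω = 1493/125.7 = 11.88 N·m
In lb·ft: 11.88/1.356 = 8.76 lb·ft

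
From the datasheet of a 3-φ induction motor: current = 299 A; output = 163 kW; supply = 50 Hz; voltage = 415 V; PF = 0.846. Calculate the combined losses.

P_in = √3·V·I·cosφ = 1.732×415×299×0.846 = 181818 W
P_out = 163000 W
Losses = P_in − P_out = 181818 − 163000 = 18818 W

18.8 kW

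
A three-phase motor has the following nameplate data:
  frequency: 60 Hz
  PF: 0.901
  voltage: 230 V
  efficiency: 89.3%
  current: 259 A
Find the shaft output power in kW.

83 kW

P_in = √3·V·I·cosφ = 1.732 × 230 × 259 × 0.901 = 92961 W
P_out = η·P_in = 0.893 × 92961 = 83014 W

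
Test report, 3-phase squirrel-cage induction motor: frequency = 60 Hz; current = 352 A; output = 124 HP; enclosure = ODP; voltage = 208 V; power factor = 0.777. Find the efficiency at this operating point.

93.9 %

P_out = 124 × 746 = 92504 W
P_in = √3·V_L·I_L·cosφ = 1.732 × 208 × 352 × 0.777 = 98531 W
η = P_out / P_in = 92504 / 98531 = 0.939 = 93.9%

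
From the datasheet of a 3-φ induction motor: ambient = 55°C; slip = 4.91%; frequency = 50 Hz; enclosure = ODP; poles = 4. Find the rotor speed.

1426 rpm

n_s = 120f/p = 120×50/4 = 1500 rpm
n = n_s(1 − s) = 1500 × (1 − 0.0491) = 1426 rpm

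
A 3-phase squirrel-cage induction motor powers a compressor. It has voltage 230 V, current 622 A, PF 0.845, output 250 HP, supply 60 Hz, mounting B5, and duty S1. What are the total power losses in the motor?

P_in = √3·V·I·cosφ = 1.732×230×622×0.845 = 209374 W
P_out = 250×746 = 186500 W
Losses = P_in − P_out = 209374 − 186500 = 22874 W

22.9 kW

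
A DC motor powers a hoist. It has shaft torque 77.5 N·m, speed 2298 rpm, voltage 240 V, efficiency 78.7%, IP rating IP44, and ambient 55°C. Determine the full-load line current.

ω = 2π×2298/60 = 240.6 rad/s; P_out = τω = 77.5 × 240.6 = 18647 W
P_in = P_out / η = 18647 / 0.787 = 23694 W
I = P_in / V = 23694 / 240 = 98.7 A

98.7 A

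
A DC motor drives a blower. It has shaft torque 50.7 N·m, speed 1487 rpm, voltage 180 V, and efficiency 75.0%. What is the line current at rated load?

58.5 A

ω = 2π×1487/60 = 155.7 rad/s; P_out = τω = 50.7 × 155.7 = 7894 W
P_in = P_out / η = 7894 / 0.750 = 10525 W
I = P_in / V = 10525 / 180 = 58.5 A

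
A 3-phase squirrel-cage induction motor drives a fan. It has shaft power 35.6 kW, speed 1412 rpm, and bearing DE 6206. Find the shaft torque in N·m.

ω = 2π × 1412/60 = 147.9 rad/s
τ = P/ω = 35600/147.9 = 241 N·m

241 N·m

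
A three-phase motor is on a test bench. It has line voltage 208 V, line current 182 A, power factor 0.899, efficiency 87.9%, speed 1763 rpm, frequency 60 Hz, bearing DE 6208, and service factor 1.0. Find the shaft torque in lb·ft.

P_in = √3·V·I·cosφ = 1.732 × 208 × 182 × 0.899 = 58944 W
P_out = η·P_in = 0.879 × 58944 = 51812 W
n = 1763 rpm
ω = 2π×1763/60 = 184.6 rad/s
τ = P_out/ω = 51812/184.6 = 280.7 N·m
In lb·ft: 280.7/1.356 = 207 lb·ft

207 lb·ft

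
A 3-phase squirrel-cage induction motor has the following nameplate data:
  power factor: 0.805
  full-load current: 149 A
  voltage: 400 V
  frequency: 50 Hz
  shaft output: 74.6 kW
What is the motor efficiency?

P_out = 74.6 kW = 74600 W
P_in = √3·V_L·I_L·cosφ = 1.732 × 400 × 149 × 0.805 = 83098 W
η = P_out / P_in = 74600 / 83098 = 0.898 = 89.8%

89.8 %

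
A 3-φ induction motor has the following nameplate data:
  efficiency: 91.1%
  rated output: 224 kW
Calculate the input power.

246 kW

P_out = 224000 W
P_in = P_out/η = 224000/0.911 = 245884 W = 246 kW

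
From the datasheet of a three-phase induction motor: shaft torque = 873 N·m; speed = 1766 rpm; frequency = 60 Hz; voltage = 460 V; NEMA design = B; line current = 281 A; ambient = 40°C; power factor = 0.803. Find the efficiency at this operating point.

89.8 %

ω = 2π × 1766/60 = 184.9 rad/s; P_out = τω = 873 × 184.9 = 161418 W
P_in = √3·V_L·I_L·cosφ = 1.732 × 460 × 281 × 0.803 = 179774 W
η = P_out / P_in = 161418 / 179774 = 0.898 = 89.8%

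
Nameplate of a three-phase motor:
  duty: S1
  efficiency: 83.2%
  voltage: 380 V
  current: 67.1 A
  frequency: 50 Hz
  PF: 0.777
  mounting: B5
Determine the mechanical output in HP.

38.3 HP

P_in = √3·V·I·cosφ = 1.732 × 380 × 67.1 × 0.777 = 34314 W
P_out = η·P_in = 0.832 × 34314 = 28549 W
= 28549/746 = 38.3 HP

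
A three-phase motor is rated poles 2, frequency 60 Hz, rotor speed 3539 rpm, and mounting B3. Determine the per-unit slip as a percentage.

n_s = 120f/p = 120×60/2 = 3600 rpm
s = (n_s − n)/n_s = (3600 − 3539)/3600 = 0.0169

1.7 %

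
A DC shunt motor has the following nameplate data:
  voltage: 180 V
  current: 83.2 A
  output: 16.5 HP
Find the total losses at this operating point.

2670 W

P_in = V·I = 180×83.2 = 14976 W
P_out = 16.5×746 = 12309 W
Losses = P_in − P_out = 14976 − 12309 = 2667 W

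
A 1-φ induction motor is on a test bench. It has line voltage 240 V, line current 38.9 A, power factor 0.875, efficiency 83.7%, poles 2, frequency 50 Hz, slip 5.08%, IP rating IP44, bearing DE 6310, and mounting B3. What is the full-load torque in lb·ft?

P_in = V·I·cosφ = 240 × 38.9 × 0.875 = 8169 W
P_out = η·P_in = 0.837 × 8169 = 6837 W
n_s = 120×50/2 = 3000 rpm; n = 3000×(1−0.0508) = 2848 rpm
ω = 2π×2848/60 = 298.2 rad/s
τ = P_out/ω = 6837/298.2 = 22.93 N·m
In lb·ft: 22.93/1.356 = 16.9 lb·ft

16.9 lb·ft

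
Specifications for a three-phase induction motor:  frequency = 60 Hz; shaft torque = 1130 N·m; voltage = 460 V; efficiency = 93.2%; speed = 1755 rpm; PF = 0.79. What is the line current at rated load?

ω = 2π×1755/60 = 183.8 rad/s; P_out = τω = 1130 × 183.8 = 207694 W
P_in = P_out / η = 207694 / 0.932 = 222848 W
I_L = P_in / (√3·V_L·cosφ) = 222848 / (1.732 × 460 × 0.79) = 354 A

354 A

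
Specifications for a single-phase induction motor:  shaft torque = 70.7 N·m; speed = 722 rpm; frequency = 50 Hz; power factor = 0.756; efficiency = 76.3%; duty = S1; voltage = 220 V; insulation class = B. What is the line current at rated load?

42.1 A

ω = 2π×722/60 = 75.61 rad/s; P_out = τω = 70.7 × 75.61 = 5346 W
P_in = P_out / η = 5346 / 0.763 = 7007 W
I = P_in / (V·cosφ) = 7007 / (220 × 0.756) = 42.1 A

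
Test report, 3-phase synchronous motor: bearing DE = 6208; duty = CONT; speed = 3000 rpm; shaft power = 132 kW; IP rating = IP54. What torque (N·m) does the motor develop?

ω = 2π × 3000/60 = 314.2 rad/s
τ = P/ω = 132000/314.2 = 420 N·m

420 N·m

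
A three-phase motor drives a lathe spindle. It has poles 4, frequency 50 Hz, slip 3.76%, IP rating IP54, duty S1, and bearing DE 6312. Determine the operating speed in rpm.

n_s = 120f/p = 120×50/4 = 1500 rpm
n = n_s(1 − s) = 1500 × (1 − 0.0376) = 1444 rpm

1444 rpm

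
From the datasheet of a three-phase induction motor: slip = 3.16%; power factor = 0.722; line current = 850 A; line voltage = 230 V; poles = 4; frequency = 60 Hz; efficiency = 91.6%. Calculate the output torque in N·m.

P_in = √3·V·I·cosφ = 1.732 × 230 × 850 × 0.722 = 244474 W
P_out = η·P_in = 0.916 × 244474 = 223938 W
n_s = 120×60/4 = 1800 rpm; n = 1800×(1−0.0316) = 1743 rpm
ω = 2π×1743/60 = 182.5 rad/s
τ = P_out/ω = 223938/182.5 = 1230 N·m

1230 N·m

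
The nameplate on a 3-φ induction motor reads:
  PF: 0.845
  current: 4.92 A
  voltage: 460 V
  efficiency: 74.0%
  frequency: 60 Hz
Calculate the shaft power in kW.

P_in = √3·V·I·cosφ = 1.732 × 460 × 4.92 × 0.845 = 3312 W
P_out = η·P_in = 0.74 × 3312 = 2451 W

2.45 kW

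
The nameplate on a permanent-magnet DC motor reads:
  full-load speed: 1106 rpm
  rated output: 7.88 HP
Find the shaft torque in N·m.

50.8 N·m

P_out = 7.88 × 746 = 5878 W
ω = 2π × 1106/60 = 115.8 rad/s
τ = P_out/ω = 5878/115.8 = 50.8 N·m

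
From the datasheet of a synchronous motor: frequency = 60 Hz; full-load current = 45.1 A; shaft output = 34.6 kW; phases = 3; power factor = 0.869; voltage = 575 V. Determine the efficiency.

P_out = 34.6 kW = 34600 W
P_in = √3·V_L·I_L·cosφ = 1.732 × 575 × 45.1 × 0.869 = 39031 W
η = P_out / P_in = 34600 / 39031 = 0.886 = 88.6%

88.6 %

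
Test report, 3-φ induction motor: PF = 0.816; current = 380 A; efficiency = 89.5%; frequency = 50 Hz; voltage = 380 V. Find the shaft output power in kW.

P_in = √3·V·I·cosφ = 1.732 × 380 × 380 × 0.816 = 204082 W
P_out = η·P_in = 0.895 × 204082 = 182653 W

183 kW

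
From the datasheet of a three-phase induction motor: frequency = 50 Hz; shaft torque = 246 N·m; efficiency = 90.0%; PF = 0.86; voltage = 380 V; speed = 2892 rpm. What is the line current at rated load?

ω = 2π×2892/60 = 302.8 rad/s; P_out = τω = 246 × 302.8 = 74489 W
P_in = P_out / η = 74489 / 0.900 = 82766 W
I_L = P_in / (√3·V_L·cosφ) = 82766 / (1.732 × 380 × 0.86) = 146 A

146 A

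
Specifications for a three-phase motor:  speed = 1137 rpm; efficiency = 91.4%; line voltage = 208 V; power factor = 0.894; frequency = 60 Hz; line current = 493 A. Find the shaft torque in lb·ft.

P_in = √3·V·I·cosφ = 1.732 × 208 × 493 × 0.894 = 158780 W
P_out = η·P_in = 0.914 × 158780 = 145125 W
n = 1137 rpm
ω = 2π×1137/60 = 119.1 rad/s
τ = P_out/ω = 145125/119.1 = 1219 N·m
In lb·ft: 1219/1.356 = 899 lb·ft

899 lb·ft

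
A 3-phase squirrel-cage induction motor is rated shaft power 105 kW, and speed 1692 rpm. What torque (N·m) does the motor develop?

ω = 2π × 1692/60 = 177.2 rad/s
τ = P/ω = 105000/177.2 = 593 N·m

593 N·m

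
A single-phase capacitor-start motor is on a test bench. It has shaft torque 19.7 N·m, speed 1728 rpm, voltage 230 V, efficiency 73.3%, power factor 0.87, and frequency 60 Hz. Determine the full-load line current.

24.3 A

ω = 2π×1728/60 = 181 rad/s; P_out = τω = 19.7 × 181 = 3566 W
P_in = P_out / η = 3566 / 0.733 = 4865 W
I = P_in / (V·cosφ) = 4865 / (230 × 0.87) = 24.3 A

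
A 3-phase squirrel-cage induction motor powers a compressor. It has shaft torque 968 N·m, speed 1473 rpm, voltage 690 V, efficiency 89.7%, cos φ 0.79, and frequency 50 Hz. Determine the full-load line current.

ω = 2π×1473/60 = 154.3 rad/s; P_out = τω = 968 × 154.3 = 149362 W
P_in = P_out / η = 149362 / 0.897 = 166513 W
I_L = P_in / (√3·V_L·cosφ) = 166513 / (1.732 × 690 × 0.79) = 176 A

176 A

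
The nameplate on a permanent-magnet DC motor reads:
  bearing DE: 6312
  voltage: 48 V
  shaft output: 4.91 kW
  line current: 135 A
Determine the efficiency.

P_out = 4.91 kW = 4910 W
P_in = V·I = 48 × 135 = 6480 W
η = P_out / P_in = 4910 / 6480 = 0.758 = 75.8%

75.8 %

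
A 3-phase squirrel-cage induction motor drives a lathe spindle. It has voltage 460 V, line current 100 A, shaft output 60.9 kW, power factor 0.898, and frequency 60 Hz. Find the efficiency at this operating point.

85.1 %

P_out = 60.9 kW = 60900 W
P_in = √3·V_L·I_L·cosφ = 1.732 × 460 × 100 × 0.898 = 71545 W
η = P_out / P_in = 60900 / 71545 = 0.851 = 85.1%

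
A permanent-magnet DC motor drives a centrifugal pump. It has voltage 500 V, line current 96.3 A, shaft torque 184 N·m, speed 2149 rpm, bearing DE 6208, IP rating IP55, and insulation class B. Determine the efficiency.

ω = 2π × 2149/60 = 225 rad/s; P_out = τω = 184 × 225 = 41400 W
P_in = V·I = 500 × 96.3 = 48150 W
η = P_out / P_in = 41400 / 48150 = 0.860 = 86.0%

86.0 %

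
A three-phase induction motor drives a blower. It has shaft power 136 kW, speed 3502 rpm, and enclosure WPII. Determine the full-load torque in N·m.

ω = 2π × 3502/60 = 366.7 rad/s
τ = P/ω = 136000/366.7 = 371 N·m

371 N·m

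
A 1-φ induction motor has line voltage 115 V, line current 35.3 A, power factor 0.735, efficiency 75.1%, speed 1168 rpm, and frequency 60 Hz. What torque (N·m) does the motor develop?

P_in = V·I·cosφ = 115 × 35.3 × 0.735 = 2984 W
P_out = η·P_in = 0.751 × 2984 = 2241 W
n = 1168 rpm
ω = 2π×1168/60 = 122.3 rad/s
τ = P_out/ω = 2241/122.3 = 18.3 N·m

18.3 N·m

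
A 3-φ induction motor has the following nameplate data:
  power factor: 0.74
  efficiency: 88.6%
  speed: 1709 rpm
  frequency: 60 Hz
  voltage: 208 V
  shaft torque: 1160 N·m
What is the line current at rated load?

ω = 2π×1709/60 = 179 rad/s; P_out = τω = 1160 × 179 = 207640 W
P_in = P_out / η = 207640 / 0.886 = 234357 W
I_L = P_in / (√3·V_L·cosφ) = 234357 / (1.732 × 208 × 0.74) = 879 A

879 A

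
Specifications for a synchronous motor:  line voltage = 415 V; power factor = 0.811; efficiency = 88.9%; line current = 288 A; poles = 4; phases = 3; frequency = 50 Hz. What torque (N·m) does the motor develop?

950 N·m

P_in = √3·V·I·cosφ = 1.732 × 415 × 288 × 0.811 = 167884 W
P_out = η·P_in = 0.889 × 167884 = 149249 W
n = n_s = 120×50/4 = 1500 rpm (synchronous)
ω = 2π×1500/60 = 157.1 rad/s
τ = P_out/ω = 149249/157.1 = 950 N·m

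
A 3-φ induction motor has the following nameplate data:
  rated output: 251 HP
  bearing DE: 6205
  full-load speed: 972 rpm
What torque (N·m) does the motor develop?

P_out = 251 × 746 = 187246 W
ω = 2π × 972/60 = 101.8 rad/s
τ = P_out/ω = 187246/101.8 = 1840 N·m

1840 N·m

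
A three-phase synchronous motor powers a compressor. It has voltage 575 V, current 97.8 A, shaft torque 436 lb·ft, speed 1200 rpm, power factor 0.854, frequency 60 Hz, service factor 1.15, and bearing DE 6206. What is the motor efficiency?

τ = 436 lb·ft × 1.356 = 591.2 N·m
ω = 2π × 1200/60 = 125.7 rad/s; P_out = τω = 591.2 × 125.7 = 74314 W
P_in = √3·V_L·I_L·cosφ = 1.732 × 575 × 97.8 × 0.854 = 83179 W
η = P_out / P_in = 74314 / 83179 = 0.893 = 89.3%

89.3 %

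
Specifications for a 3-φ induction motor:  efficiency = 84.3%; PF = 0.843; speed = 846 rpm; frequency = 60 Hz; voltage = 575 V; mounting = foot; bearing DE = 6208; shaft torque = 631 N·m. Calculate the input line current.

79 A

ω = 2π×846/60 = 88.59 rad/s; P_out = τω = 631 × 88.59 = 55900 W
P_in = P_out / η = 55900 / 0.843 = 66311 W
I_L = P_in / (√3·V_L·cosφ) = 66311 / (1.732 × 575 × 0.843) = 79 A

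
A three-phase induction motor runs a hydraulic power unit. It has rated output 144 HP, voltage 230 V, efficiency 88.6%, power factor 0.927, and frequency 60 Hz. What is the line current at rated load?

328 A

P_out = 144 × 746 = 107424 W
P_in = P_out / η = 107424 / 0.886 = 121246 W
I_L = P_in / (√3·V_L·cosφ) = 121246 / (1.732 × 230 × 0.927) = 328 A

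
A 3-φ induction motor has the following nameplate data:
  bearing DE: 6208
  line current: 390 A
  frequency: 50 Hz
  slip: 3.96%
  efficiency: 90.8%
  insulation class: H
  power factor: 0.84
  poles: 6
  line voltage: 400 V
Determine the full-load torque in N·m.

P_in = √3·V·I·cosφ = 1.732 × 400 × 390 × 0.84 = 226961 W
P_out = η·P_in = 0.908 × 226961 = 206081 W
n_s = 120×50/6 = 1000 rpm; n = 1000×(1−0.0396) = 960 rpm
ω = 2π×960/60 = 100.5 rad/s
τ = P_out/ω = 206081/100.5 = 2050 N·m

2050 N·m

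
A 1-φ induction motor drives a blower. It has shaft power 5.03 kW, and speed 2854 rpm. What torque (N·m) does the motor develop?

16.8 N·m

ω = 2π × 2854/60 = 298.9 rad/s
τ = P/ω = 5030/298.9 = 16.8 N·m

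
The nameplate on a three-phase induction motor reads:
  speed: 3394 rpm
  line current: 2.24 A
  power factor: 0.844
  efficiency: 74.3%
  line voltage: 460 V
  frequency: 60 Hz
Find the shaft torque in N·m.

P_in = √3·V·I·cosφ = 1.732 × 460 × 2.24 × 0.844 = 1506 W
P_out = η·P_in = 0.743 × 1506 = 1119 W
n = 3394 rpm
ω = 2π×3394/60 = 355.4 rad/s
τ = P_out/ω = 1119/355.4 = 3.15 N·m

3.15 N·m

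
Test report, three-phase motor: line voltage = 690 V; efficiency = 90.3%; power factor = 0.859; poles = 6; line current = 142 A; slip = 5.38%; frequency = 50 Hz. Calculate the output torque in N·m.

1330 N·m

P_in = √3·V·I·cosφ = 1.732 × 690 × 142 × 0.859 = 145773 W
P_out = η·P_in = 0.903 × 145773 = 131633 W
n_s = 120×50/6 = 1000 rpm; n = 1000×(1−0.0538) = 946 rpm
ω = 2π×946/60 = 99.06 rad/s
τ = P_out/ω = 131633/99.06 = 1330 N·m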